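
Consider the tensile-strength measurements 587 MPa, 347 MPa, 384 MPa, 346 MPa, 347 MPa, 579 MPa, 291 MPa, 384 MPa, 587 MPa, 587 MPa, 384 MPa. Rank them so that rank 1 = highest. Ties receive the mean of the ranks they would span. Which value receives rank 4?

579

Sorted (descending): 587, 587, 587, 579, 384, 384, 384, 347, 347, 346, 291
The 3 values of 587 occupy positions 1–3 → average rank 2.
The 3 values of 384 occupy positions 5–7 → average rank 6.
The 2 values of 347 occupy positions 8–9 → average rank (8+9)/2 = 8.5.
Rank 4 → value 579.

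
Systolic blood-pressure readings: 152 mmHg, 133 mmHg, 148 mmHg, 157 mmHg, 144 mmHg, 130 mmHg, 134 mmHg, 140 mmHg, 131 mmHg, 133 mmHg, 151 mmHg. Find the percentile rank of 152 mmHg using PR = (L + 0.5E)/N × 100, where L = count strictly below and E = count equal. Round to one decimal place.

N = 11.
Strictly below 152: 9. Equal to 152: 1.
PR = (9 + 0.5·1)/11 × 100 = 86.4

86.4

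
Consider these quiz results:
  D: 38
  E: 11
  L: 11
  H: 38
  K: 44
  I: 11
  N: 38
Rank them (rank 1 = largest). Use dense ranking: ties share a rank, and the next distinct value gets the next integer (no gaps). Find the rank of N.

2

Sorted (descending): 44, 38, 38, 38, 11, 11, 11
The 3 values of 38 share dense rank 2.
The 3 values of 11 share dense rank 3.
Remaining distinct values take the next consecutive integers.
N has value 38 → rank 2.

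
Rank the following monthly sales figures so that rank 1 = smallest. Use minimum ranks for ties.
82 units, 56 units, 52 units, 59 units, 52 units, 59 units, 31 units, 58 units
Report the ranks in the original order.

Sorted (ascending): 31, 52, 52, 56, 58, 59, 59, 82
The 2 values of 52 occupy positions 2–3 → each gets rank 2.
The 2 values of 59 occupy positions 6–7 → each gets rank 6.

8, 4, 2, 6, 2, 6, 1, 5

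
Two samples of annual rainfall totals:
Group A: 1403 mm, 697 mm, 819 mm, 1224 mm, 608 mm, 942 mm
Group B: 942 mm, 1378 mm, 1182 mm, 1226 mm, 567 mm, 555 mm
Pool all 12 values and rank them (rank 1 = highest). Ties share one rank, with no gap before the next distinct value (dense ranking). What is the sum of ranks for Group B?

Sorted (descending): 1403, 1378, 1226, 1224, 1182, 942, 942, 819, 697, 608, 567, 555
The 2 values of 942 share dense rank 6.
Remaining distinct values take the next consecutive integers.
Group B values → pooled ranks: 942→6, 1378→2, 1182→5, 1226→3, 567→10, 555→11
Rank sum = 6 + 2 + 5 + 3 + 10 + 11 = 37

37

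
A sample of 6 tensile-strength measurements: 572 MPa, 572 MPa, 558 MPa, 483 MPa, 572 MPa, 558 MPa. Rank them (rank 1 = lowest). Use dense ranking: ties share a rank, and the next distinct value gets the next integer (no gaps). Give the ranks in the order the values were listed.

3, 3, 2, 1, 3, 2

Sorted (ascending): 483, 558, 558, 572, 572, 572
The 2 values of 558 share dense rank 2.
The 3 values of 572 share dense rank 3.
Remaining distinct values take the next consecutive integers.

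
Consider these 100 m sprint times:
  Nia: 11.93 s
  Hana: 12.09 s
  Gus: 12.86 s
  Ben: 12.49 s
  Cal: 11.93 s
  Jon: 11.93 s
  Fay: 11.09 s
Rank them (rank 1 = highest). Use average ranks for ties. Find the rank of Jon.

5

Sorted (descending): 12.86, 12.49, 12.09, 11.93, 11.93, 11.93, 11.09
The 3 values of 11.93 occupy positions 4–6 → average rank 5.
Jon has value 11.93 s → rank 5.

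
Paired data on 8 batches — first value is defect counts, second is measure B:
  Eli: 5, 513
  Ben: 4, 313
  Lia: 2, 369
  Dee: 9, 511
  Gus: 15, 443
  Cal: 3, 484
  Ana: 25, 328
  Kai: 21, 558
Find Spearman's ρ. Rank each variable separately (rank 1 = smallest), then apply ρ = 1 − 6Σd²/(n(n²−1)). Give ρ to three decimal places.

Ranks of variable 1: 4, 3, 1, 5, 6, 2, 8, 7
Ranks of variable 2: 7, 1, 3, 6, 4, 5, 2, 8
d = r₁ − r₂: -3, 2, -2, -1, 2, -3, 6, -1
d²: 9, 4, 4, 1, 4, 9, 36, 1; Σd² = 68
ρ = 1 − 6·68/(8·63) = 1 − 408/504 = 0.190

0.190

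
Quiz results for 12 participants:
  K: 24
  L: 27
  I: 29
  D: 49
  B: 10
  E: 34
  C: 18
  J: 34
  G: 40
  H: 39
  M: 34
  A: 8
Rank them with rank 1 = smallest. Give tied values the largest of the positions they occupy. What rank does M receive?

Sorted (ascending): 8, 10, 18, 24, 27, 29, 34, 34, 34, 39, 40, 49
The 3 values of 34 occupy positions 7–9 → each gets rank 9.
M has value 34 → rank 9.

9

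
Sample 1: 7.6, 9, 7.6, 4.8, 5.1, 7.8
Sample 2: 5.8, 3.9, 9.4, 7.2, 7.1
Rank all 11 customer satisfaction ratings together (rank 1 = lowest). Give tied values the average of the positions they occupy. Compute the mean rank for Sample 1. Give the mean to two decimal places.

Sorted (ascending): 3.9, 4.8, 5.1, 5.8, 7.1, 7.2, 7.6, 7.6, 7.8, 9, 9.4
The 2 values of 7.6 occupy positions 7–8 → average rank (7+8)/2 = 7.5.
Sample 1 values → pooled ranks: 7.6→7.5, 9→10, 7.6→7.5, 4.8→2, 5.1→3, 7.8→9
Mean rank = (7.5 + 10 + 7.5 + 2 + 3 + 9) / 6 = 6.50

6.50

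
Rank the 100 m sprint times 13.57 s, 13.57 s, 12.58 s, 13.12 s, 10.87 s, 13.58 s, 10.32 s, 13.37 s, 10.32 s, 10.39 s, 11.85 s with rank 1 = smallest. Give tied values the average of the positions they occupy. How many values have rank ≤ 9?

8

Sorted (ascending): 10.32, 10.32, 10.39, 10.87, 11.85, 12.58, 13.12, 13.37, 13.57, 13.57, 13.58
The 2 values of 10.32 occupy positions 1–2 → average rank (1+2)/2 = 1.5.
The 2 values of 13.57 occupy positions 9–10 → average rank (9+10)/2 = 9.5.
Ranks ≤ 9: {1.5, 1.5, 3, 4, 5, 6, 7, 8} → 8 values.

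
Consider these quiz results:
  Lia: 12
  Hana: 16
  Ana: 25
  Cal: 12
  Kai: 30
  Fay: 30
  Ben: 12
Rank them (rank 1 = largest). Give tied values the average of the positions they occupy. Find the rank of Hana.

4

Sorted (descending): 30, 30, 25, 16, 12, 12, 12
The 2 values of 30 occupy positions 1–2 → average rank (1+2)/2 = 1.5.
The 3 values of 12 occupy positions 5–7 → average rank 6.
Hana has value 16 → rank 4.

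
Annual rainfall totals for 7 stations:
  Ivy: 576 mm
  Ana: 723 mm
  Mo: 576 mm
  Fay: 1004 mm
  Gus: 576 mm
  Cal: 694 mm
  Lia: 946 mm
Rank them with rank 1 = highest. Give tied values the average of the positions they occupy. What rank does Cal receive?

4

Sorted (descending): 1004, 946, 723, 694, 576, 576, 576
The 3 values of 576 occupy positions 5–7 → average rank 6.
Cal has value 694 mm → rank 4.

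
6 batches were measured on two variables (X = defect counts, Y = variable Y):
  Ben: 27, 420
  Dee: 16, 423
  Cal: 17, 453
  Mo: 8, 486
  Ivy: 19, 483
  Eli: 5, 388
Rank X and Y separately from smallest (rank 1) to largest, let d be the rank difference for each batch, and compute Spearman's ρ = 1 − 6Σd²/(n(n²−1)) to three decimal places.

0.086

Ranks of variable 1: 6, 3, 4, 2, 5, 1
Ranks of variable 2: 2, 3, 4, 6, 5, 1
d = r₁ − r₂: 4, 0, 0, -4, 0, 0
d²: 16, 0, 0, 16, 0, 0; Σd² = 32
ρ = 1 − 6·32/(6·35) = 1 − 192/210 = 0.086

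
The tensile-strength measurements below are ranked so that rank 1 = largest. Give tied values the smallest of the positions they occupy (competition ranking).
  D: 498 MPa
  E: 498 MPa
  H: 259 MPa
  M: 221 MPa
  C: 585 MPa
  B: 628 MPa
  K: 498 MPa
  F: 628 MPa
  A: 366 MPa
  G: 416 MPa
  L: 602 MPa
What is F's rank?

1

Sorted (descending): 628, 628, 602, 585, 498, 498, 498, 416, 366, 259, 221
The 2 values of 628 occupy positions 1–2 → each gets rank 1.
The 3 values of 498 occupy positions 5–7 → each gets rank 5.
F has value 628 MPa → rank 1.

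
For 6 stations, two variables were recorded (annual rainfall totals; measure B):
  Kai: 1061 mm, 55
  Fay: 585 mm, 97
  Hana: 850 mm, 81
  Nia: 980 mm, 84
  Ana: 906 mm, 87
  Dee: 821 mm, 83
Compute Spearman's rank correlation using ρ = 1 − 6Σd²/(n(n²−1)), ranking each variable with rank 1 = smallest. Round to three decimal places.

Ranks of variable 1: 6, 1, 3, 5, 4, 2
Ranks of variable 2: 1, 6, 2, 4, 5, 3
d = r₁ − r₂: 5, -5, 1, 1, -1, -1
d²: 25, 25, 1, 1, 1, 1; Σd² = 54
ρ = 1 − 6·54/(6·35) = 1 − 324/210 = -0.543

-0.543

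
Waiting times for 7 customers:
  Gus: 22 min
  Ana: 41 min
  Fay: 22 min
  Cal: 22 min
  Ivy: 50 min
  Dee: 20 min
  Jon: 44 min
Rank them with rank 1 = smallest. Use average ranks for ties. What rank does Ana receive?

Sorted (ascending): 20, 22, 22, 22, 41, 44, 50
The 3 values of 22 occupy positions 2–4 → average rank 3.
Ana has value 41 min → rank 5.

5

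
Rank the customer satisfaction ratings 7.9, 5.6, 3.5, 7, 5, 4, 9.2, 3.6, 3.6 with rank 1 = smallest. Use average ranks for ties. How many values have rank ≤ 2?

1

Sorted (ascending): 3.5, 3.6, 3.6, 4, 5, 5.6, 7, 7.9, 9.2
The 2 values of 3.6 occupy positions 2–3 → average rank (2+3)/2 = 2.5.
Ranks ≤ 2: {1} → 1 value.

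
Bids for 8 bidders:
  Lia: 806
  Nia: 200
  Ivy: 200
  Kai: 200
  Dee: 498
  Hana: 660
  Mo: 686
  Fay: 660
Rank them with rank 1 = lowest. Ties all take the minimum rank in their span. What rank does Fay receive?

Sorted (ascending): 200, 200, 200, 498, 660, 660, 686, 806
The 3 values of 200 occupy positions 1–3 → each gets rank 1.
The 2 values of 660 occupy positions 5–6 → each gets rank 5.
Fay has value 660 → rank 5.

5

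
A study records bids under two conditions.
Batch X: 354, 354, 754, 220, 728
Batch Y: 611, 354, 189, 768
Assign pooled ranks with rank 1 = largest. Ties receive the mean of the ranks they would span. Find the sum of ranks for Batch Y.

Sorted (descending): 768, 754, 728, 611, 354, 354, 354, 220, 189
The 3 values of 354 occupy positions 5–7 → average rank 6.
Batch Y values → pooled ranks: 611→4, 354→6, 189→9, 768→1
Rank sum = 4 + 6 + 9 + 1 = 20

20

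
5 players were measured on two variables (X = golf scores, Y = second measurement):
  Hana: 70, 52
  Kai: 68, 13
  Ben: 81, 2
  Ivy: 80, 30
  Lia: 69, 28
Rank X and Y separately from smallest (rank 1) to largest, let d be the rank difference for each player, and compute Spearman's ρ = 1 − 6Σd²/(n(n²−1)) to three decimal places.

Ranks of variable 1: 3, 1, 5, 4, 2
Ranks of variable 2: 5, 2, 1, 4, 3
d = r₁ − r₂: -2, -1, 4, 0, -1
d²: 4, 1, 16, 0, 1; Σd² = 22
ρ = 1 − 6·22/(5·24) = 1 − 132/120 = -0.100

-0.100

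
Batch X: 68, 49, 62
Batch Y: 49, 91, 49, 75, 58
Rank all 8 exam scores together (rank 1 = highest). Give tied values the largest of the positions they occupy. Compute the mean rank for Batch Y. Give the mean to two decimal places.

4.80

Sorted (descending): 91, 75, 68, 62, 58, 49, 49, 49
The 3 values of 49 occupy positions 6–8 → each gets rank 8.
Batch Y values → pooled ranks: 49→8, 91→1, 49→8, 75→2, 58→5
Mean rank = (8 + 1 + 8 + 2 + 5) / 5 = 4.80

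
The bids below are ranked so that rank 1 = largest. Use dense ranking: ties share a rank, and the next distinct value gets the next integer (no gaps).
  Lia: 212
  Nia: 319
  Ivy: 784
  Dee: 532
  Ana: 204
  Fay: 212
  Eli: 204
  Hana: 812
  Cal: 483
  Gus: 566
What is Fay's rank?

7

Sorted (descending): 812, 784, 566, 532, 483, 319, 212, 212, 204, 204
The 2 values of 212 share dense rank 7.
The 2 values of 204 share dense rank 8.
Remaining distinct values take the next consecutive integers.
Fay has value 212 → rank 7.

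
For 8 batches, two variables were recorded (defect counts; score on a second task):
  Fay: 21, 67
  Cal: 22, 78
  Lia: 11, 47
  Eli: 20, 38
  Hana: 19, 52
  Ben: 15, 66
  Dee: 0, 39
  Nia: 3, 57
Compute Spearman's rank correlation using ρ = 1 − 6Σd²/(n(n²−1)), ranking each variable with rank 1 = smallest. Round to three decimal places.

0.524

Ranks of variable 1: 7, 8, 3, 6, 5, 4, 1, 2
Ranks of variable 2: 7, 8, 3, 1, 4, 6, 2, 5
d = r₁ − r₂: 0, 0, 0, 5, 1, -2, -1, -3
d²: 0, 0, 0, 25, 1, 4, 1, 9; Σd² = 40
ρ = 1 − 6·40/(8·63) = 1 − 240/504 = 0.524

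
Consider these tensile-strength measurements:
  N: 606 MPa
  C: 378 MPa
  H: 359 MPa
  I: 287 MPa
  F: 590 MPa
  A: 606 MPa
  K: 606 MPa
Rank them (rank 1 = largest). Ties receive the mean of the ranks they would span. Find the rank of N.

Sorted (descending): 606, 606, 606, 590, 378, 359, 287
The 3 values of 606 occupy positions 1–3 → average rank 2.
N has value 606 MPa → rank 2.

2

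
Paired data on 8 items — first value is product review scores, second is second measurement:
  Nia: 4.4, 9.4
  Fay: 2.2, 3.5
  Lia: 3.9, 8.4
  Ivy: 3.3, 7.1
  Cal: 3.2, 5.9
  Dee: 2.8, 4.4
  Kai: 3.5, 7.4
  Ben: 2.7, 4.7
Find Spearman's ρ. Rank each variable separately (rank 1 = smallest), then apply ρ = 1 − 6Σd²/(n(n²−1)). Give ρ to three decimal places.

Ranks of variable 1: 8, 1, 7, 5, 4, 3, 6, 2
Ranks of variable 2: 8, 1, 7, 5, 4, 2, 6, 3
d = r₁ − r₂: 0, 0, 0, 0, 0, 1, 0, -1
d²: 0, 0, 0, 0, 0, 1, 0, 1; Σd² = 2
ρ = 1 − 6·2/(8·63) = 1 − 12/504 = 0.976

0.976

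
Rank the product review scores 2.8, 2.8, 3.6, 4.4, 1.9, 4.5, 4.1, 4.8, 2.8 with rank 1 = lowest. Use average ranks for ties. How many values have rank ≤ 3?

4

Sorted (ascending): 1.9, 2.8, 2.8, 2.8, 3.6, 4.1, 4.4, 4.5, 4.8
The 3 values of 2.8 occupy positions 2–4 → average rank 3.
Ranks ≤ 3: {1, 3, 3, 3} → 4 values.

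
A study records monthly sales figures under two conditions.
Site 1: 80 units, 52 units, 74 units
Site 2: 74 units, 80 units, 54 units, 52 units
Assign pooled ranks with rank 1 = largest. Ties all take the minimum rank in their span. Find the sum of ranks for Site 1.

Sorted (descending): 80, 80, 74, 74, 54, 52, 52
The 2 values of 80 occupy positions 1–2 → each gets rank 1.
The 2 values of 74 occupy positions 3–4 → each gets rank 3.
The 2 values of 52 occupy positions 6–7 → each gets rank 6.
Site 1 values → pooled ranks: 80→1, 52→6, 74→3
Rank sum = 1 + 6 + 3 = 10

10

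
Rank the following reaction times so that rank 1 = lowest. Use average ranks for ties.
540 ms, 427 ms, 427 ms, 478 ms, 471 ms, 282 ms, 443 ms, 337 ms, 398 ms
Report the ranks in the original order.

Sorted (ascending): 282, 337, 398, 427, 427, 443, 471, 478, 540
The 2 values of 427 occupy positions 4–5 → average rank (4+5)/2 = 4.5.

9, 4.5, 4.5, 8, 7, 1, 6, 2, 3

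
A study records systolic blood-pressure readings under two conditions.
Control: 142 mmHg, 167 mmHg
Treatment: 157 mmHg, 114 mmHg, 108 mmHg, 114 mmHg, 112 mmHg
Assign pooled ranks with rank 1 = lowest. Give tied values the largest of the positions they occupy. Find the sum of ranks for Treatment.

17

Sorted (ascending): 108, 112, 114, 114, 142, 157, 167
The 2 values of 114 occupy positions 3–4 → each gets rank 4.
Treatment values → pooled ranks: 157→6, 114→4, 108→1, 114→4, 112→2
Rank sum = 6 + 4 + 1 + 4 + 2 = 17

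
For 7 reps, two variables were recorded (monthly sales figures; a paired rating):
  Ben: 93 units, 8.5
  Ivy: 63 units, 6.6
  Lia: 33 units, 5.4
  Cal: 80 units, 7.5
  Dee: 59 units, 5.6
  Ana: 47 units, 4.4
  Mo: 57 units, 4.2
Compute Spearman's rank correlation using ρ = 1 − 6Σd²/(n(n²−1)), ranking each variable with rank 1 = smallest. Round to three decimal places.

Ranks of variable 1: 7, 5, 1, 6, 4, 2, 3
Ranks of variable 2: 7, 5, 3, 6, 4, 2, 1
d = r₁ − r₂: 0, 0, -2, 0, 0, 0, 2
d²: 0, 0, 4, 0, 0, 0, 4; Σd² = 8
ρ = 1 − 6·8/(7·48) = 1 − 48/336 = 0.857

0.857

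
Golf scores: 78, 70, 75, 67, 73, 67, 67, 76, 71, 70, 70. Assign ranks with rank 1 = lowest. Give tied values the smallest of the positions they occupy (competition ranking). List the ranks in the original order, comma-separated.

11, 4, 9, 1, 8, 1, 1, 10, 7, 4, 4

Sorted (ascending): 67, 67, 67, 70, 70, 70, 71, 73, 75, 76, 78
The 3 values of 67 occupy positions 1–3 → each gets rank 1.
The 3 values of 70 occupy positions 4–6 → each gets rank 4.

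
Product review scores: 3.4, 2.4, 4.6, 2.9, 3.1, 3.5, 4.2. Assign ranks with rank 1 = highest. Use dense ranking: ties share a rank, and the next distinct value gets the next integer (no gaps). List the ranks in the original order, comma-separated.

Sorted (descending): 4.6, 4.2, 3.5, 3.4, 3.1, 2.9, 2.4
No ties — each value takes its position as its rank.

4, 7, 1, 6, 5, 3, 2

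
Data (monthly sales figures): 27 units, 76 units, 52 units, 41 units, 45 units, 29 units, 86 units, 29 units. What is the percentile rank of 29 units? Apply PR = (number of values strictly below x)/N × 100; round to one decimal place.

N = 8.
Strictly below 29: 1. Equal to 29: 2.
PR = 1/8 × 100 = 12.5

12.5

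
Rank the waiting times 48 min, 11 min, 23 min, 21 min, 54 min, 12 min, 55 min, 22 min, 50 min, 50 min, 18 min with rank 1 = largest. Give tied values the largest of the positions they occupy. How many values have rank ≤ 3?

Sorted (descending): 55, 54, 50, 50, 48, 23, 22, 21, 18, 12, 11
The 2 values of 50 occupy positions 3–4 → each gets rank 4.
Ranks ≤ 3: {1, 2} → 2 values.

2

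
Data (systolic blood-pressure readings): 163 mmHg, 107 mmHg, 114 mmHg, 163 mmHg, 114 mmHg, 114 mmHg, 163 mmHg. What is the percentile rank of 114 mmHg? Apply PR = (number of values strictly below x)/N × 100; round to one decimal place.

14.3

N = 7.
Strictly below 114: 1. Equal to 114: 3.
PR = 1/7 × 100 = 14.3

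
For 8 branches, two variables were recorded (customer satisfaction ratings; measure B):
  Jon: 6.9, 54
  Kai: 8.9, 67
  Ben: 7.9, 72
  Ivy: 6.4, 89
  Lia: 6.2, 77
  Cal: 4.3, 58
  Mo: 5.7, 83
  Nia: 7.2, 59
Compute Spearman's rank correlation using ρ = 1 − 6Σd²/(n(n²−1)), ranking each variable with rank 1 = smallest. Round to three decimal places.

-0.143

Ranks of variable 1: 5, 8, 7, 4, 3, 1, 2, 6
Ranks of variable 2: 1, 4, 5, 8, 6, 2, 7, 3
d = r₁ − r₂: 4, 4, 2, -4, -3, -1, -5, 3
d²: 16, 16, 4, 16, 9, 1, 25, 9; Σd² = 96
ρ = 1 − 6·96/(8·63) = 1 − 576/504 = -0.143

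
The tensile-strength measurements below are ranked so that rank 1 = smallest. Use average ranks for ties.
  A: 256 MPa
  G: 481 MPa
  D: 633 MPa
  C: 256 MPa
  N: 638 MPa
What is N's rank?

5

Sorted (ascending): 256, 256, 481, 633, 638
The 2 values of 256 occupy positions 1–2 → average rank (1+2)/2 = 1.5.
N has value 638 MPa → rank 5.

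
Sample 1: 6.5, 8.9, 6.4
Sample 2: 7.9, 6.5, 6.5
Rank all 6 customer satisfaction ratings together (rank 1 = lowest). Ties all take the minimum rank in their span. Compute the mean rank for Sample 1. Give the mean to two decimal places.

3.00

Sorted (ascending): 6.4, 6.5, 6.5, 6.5, 7.9, 8.9
The 3 values of 6.5 occupy positions 2–4 → each gets rank 2.
Sample 1 values → pooled ranks: 6.5→2, 8.9→6, 6.4→1
Mean rank = (2 + 6 + 1) / 3 = 3.00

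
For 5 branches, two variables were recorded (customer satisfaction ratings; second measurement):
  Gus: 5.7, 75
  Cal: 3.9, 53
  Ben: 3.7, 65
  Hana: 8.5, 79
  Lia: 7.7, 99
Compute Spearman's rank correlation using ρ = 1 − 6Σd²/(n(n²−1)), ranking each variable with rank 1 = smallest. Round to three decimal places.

Ranks of variable 1: 3, 2, 1, 5, 4
Ranks of variable 2: 3, 1, 2, 4, 5
d = r₁ − r₂: 0, 1, -1, 1, -1
d²: 0, 1, 1, 1, 1; Σd² = 4
ρ = 1 − 6·4/(5·24) = 1 − 24/120 = 0.800

0.800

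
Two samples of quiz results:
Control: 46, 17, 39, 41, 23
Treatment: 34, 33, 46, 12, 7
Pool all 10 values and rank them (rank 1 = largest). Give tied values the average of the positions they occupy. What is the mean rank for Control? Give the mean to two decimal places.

Sorted (descending): 46, 46, 41, 39, 34, 33, 23, 17, 12, 7
The 2 values of 46 occupy positions 1–2 → average rank (1+2)/2 = 1.5.
Control values → pooled ranks: 46→1.5, 17→8, 39→4, 41→3, 23→7
Mean rank = (1.5 + 8 + 4 + 3 + 7) / 5 = 4.70

4.70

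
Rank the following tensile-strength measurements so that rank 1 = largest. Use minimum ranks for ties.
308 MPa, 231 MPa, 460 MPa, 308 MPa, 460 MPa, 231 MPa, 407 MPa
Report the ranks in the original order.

Sorted (descending): 460, 460, 407, 308, 308, 231, 231
The 2 values of 460 occupy positions 1–2 → each gets rank 1.
The 2 values of 308 occupy positions 4–5 → each gets rank 4.
The 2 values of 231 occupy positions 6–7 → each gets rank 6.

4, 6, 1, 4, 1, 6, 3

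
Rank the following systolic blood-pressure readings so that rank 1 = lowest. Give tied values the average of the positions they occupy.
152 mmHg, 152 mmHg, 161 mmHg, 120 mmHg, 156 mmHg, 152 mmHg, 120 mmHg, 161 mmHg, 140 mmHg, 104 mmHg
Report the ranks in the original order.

6, 6, 9.5, 2.5, 8, 6, 2.5, 9.5, 4, 1

Sorted (ascending): 104, 120, 120, 140, 152, 152, 152, 156, 161, 161
The 2 values of 120 occupy positions 2–3 → average rank (2+3)/2 = 2.5.
The 3 values of 152 occupy positions 5–7 → average rank 6.
The 2 values of 161 occupy positions 9–10 → average rank (9+10)/2 = 9.5.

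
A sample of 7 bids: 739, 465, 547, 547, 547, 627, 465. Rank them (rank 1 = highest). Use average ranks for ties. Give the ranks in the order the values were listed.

Sorted (descending): 739, 627, 547, 547, 547, 465, 465
The 3 values of 547 occupy positions 3–5 → average rank 4.
The 2 values of 465 occupy positions 6–7 → average rank (6+7)/2 = 6.5.

1, 6.5, 4, 4, 4, 2, 6.5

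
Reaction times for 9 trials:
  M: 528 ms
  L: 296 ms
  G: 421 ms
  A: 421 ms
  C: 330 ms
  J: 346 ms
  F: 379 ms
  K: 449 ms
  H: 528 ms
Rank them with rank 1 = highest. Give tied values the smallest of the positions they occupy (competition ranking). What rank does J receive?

7

Sorted (descending): 528, 528, 449, 421, 421, 379, 346, 330, 296
The 2 values of 528 occupy positions 1–2 → each gets rank 1.
The 2 values of 421 occupy positions 4–5 → each gets rank 4.
J has value 346 ms → rank 7.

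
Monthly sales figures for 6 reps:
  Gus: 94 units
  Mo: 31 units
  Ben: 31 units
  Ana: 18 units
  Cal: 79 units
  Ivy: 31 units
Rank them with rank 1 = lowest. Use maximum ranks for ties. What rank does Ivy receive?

Sorted (ascending): 18, 31, 31, 31, 79, 94
The 3 values of 31 occupy positions 2–4 → each gets rank 4.
Ivy has value 31 units → rank 4.

4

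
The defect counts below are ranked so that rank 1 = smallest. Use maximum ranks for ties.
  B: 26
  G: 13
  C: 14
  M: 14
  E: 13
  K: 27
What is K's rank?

Sorted (ascending): 13, 13, 14, 14, 26, 27
The 2 values of 13 occupy positions 1–2 → each gets rank 2.
The 2 values of 14 occupy positions 3–4 → each gets rank 4.
K has value 27 → rank 6.

6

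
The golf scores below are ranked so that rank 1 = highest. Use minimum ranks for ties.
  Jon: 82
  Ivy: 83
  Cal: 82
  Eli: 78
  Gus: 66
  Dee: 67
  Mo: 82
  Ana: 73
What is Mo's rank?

Sorted (descending): 83, 82, 82, 82, 78, 73, 67, 66
The 3 values of 82 occupy positions 2–4 → each gets rank 2.
Mo has value 82 → rank 2.

2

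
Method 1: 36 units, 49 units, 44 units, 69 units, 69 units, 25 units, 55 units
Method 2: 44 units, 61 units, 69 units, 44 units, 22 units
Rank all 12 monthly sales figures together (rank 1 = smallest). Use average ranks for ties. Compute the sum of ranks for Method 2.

Sorted (ascending): 22, 25, 36, 44, 44, 44, 49, 55, 61, 69, 69, 69
The 3 values of 44 occupy positions 4–6 → average rank 5.
The 3 values of 69 occupy positions 10–12 → average rank 11.
Method 2 values → pooled ranks: 44→5, 61→9, 69→11, 44→5, 22→1
Rank sum = 5 + 9 + 11 + 5 + 1 = 31

31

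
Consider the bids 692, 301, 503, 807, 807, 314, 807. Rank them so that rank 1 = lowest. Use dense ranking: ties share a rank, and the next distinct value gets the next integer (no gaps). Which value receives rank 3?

503

Sorted (ascending): 301, 314, 503, 692, 807, 807, 807
The 3 values of 807 share dense rank 5.
Remaining distinct values take the next consecutive integers.
Rank 3 → value 503.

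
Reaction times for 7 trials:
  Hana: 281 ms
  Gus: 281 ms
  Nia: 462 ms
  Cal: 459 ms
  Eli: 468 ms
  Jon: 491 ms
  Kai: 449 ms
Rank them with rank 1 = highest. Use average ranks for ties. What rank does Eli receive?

2

Sorted (descending): 491, 468, 462, 459, 449, 281, 281
The 2 values of 281 occupy positions 6–7 → average rank (6+7)/2 = 6.5.
Eli has value 468 ms → rank 2.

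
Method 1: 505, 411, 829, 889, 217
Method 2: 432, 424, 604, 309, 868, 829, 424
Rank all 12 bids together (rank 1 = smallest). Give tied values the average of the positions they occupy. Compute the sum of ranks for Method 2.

45.5

Sorted (ascending): 217, 309, 411, 424, 424, 432, 505, 604, 829, 829, 868, 889
The 2 values of 424 occupy positions 4–5 → average rank (4+5)/2 = 4.5.
The 2 values of 829 occupy positions 9–10 → average rank (9+10)/2 = 9.5.
Method 2 values → pooled ranks: 432→6, 424→4.5, 604→8, 309→2, 868→11, 829→9.5, 424→4.5
Rank sum = 6 + 4.5 + 8 + 2 + 11 + 9.5 + 4.5 = 45.5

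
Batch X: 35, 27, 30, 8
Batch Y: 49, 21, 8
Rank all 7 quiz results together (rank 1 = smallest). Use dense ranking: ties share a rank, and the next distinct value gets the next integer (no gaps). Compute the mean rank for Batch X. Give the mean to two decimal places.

Sorted (ascending): 8, 8, 21, 27, 30, 35, 49
The 2 values of 8 share dense rank 1.
Remaining distinct values take the next consecutive integers.
Batch X values → pooled ranks: 35→5, 27→3, 30→4, 8→1
Mean rank = (5 + 3 + 4 + 1) / 4 = 3.25

3.25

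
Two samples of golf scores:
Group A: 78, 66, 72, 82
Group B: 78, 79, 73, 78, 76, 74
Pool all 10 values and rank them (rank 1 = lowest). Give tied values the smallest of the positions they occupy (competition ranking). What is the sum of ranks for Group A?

19

Sorted (ascending): 66, 72, 73, 74, 76, 78, 78, 78, 79, 82
The 3 values of 78 occupy positions 6–8 → each gets rank 6.
Group A values → pooled ranks: 78→6, 66→1, 72→2, 82→10
Rank sum = 6 + 1 + 2 + 10 = 19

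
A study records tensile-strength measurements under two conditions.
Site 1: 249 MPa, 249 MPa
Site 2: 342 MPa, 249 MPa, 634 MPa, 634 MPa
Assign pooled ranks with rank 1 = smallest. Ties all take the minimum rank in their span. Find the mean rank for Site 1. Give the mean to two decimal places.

1.00

Sorted (ascending): 249, 249, 249, 342, 634, 634
The 3 values of 249 occupy positions 1–3 → each gets rank 1.
The 2 values of 634 occupy positions 5–6 → each gets rank 5.
Site 1 values → pooled ranks: 249→1, 249→1
Mean rank = (1 + 1) / 2 = 1.00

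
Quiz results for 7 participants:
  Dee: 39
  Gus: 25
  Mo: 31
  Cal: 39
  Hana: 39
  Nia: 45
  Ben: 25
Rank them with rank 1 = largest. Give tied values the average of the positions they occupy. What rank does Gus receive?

6.5

Sorted (descending): 45, 39, 39, 39, 31, 25, 25
The 3 values of 39 occupy positions 2–4 → average rank 3.
The 2 values of 25 occupy positions 6–7 → average rank (6+7)/2 = 6.5.
Gus has value 25 → rank 6.5.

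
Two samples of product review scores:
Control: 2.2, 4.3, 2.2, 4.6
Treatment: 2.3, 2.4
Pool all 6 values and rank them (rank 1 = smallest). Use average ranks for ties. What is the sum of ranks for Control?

Sorted (ascending): 2.2, 2.2, 2.3, 2.4, 4.3, 4.6
The 2 values of 2.2 occupy positions 1–2 → average rank (1+2)/2 = 1.5.
Control values → pooled ranks: 2.2→1.5, 4.3→5, 2.2→1.5, 4.6→6
Rank sum = 1.5 + 5 + 1.5 + 6 = 14

14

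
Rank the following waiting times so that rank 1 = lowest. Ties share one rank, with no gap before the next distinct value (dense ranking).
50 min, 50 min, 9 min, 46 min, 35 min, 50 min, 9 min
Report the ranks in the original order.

Sorted (ascending): 9, 9, 35, 46, 50, 50, 50
The 2 values of 9 share dense rank 1.
The 3 values of 50 share dense rank 4.
Remaining distinct values take the next consecutive integers.

4, 4, 1, 3, 2, 4, 1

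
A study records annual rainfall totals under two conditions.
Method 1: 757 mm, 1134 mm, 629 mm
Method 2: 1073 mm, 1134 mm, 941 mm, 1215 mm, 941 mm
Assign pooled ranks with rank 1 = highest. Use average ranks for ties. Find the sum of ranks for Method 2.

Sorted (descending): 1215, 1134, 1134, 1073, 941, 941, 757, 629
The 2 values of 1134 occupy positions 2–3 → average rank (2+3)/2 = 2.5.
The 2 values of 941 occupy positions 5–6 → average rank (5+6)/2 = 5.5.
Method 2 values → pooled ranks: 1073→4, 1134→2.5, 941→5.5, 1215→1, 941→5.5
Rank sum = 4 + 2.5 + 5.5 + 1 + 5.5 = 18.5

18.5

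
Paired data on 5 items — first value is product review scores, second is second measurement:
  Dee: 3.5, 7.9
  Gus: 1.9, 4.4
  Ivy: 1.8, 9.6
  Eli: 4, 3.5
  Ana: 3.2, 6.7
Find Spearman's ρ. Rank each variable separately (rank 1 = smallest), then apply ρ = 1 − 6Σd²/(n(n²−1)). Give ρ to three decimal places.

Ranks of variable 1: 4, 2, 1, 5, 3
Ranks of variable 2: 4, 2, 5, 1, 3
d = r₁ − r₂: 0, 0, -4, 4, 0
d²: 0, 0, 16, 16, 0; Σd² = 32
ρ = 1 − 6·32/(5·24) = 1 − 192/120 = -0.600

-0.600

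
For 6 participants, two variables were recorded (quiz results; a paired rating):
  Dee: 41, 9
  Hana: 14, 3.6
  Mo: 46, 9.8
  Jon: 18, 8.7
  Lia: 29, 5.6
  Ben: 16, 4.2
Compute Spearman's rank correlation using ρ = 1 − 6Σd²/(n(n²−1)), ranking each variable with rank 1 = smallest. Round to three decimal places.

0.943

Ranks of variable 1: 5, 1, 6, 3, 4, 2
Ranks of variable 2: 5, 1, 6, 4, 3, 2
d = r₁ − r₂: 0, 0, 0, -1, 1, 0
d²: 0, 0, 0, 1, 1, 0; Σd² = 2
ρ = 1 − 6·2/(6·35) = 1 − 12/210 = 0.943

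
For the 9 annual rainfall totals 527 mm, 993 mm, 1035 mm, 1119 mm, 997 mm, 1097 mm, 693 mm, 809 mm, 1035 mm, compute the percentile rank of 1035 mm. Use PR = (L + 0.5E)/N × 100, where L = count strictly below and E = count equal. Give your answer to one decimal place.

66.7

N = 9.
Strictly below 1035: 5. Equal to 1035: 2.
PR = (5 + 0.5·2)/9 × 100 = 66.7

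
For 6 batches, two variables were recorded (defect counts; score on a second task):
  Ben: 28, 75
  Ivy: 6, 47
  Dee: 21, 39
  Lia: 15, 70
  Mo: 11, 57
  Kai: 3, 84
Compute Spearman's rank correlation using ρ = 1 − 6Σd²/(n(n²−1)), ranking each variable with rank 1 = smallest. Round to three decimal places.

Ranks of variable 1: 6, 2, 5, 4, 3, 1
Ranks of variable 2: 5, 2, 1, 4, 3, 6
d = r₁ − r₂: 1, 0, 4, 0, 0, -5
d²: 1, 0, 16, 0, 0, 25; Σd² = 42
ρ = 1 − 6·42/(6·35) = 1 − 252/210 = -0.200

-0.200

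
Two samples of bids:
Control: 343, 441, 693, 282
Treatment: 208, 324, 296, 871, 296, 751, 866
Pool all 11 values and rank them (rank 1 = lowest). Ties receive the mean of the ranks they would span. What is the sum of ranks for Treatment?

43

Sorted (ascending): 208, 282, 296, 296, 324, 343, 441, 693, 751, 866, 871
The 2 values of 296 occupy positions 3–4 → average rank (3+4)/2 = 3.5.
Treatment values → pooled ranks: 208→1, 324→5, 296→3.5, 871→11, 296→3.5, 751→9, 866→10
Rank sum = 1 + 5 + 3.5 + 11 + 3.5 + 9 + 10 = 43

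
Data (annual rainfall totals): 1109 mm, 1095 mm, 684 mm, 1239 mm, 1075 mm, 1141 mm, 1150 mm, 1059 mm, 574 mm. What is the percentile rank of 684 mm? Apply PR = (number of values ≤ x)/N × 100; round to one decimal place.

22.2

N = 9.
Strictly below 684: 1. Equal to 684: 1.
PR = 2/9 × 100 = 22.2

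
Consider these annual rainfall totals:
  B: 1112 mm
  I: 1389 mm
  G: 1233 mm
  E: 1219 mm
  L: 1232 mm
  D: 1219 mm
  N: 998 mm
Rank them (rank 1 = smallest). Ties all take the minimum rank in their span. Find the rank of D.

3

Sorted (ascending): 998, 1112, 1219, 1219, 1232, 1233, 1389
The 2 values of 1219 occupy positions 3–4 → each gets rank 3.
D has value 1219 mm → rank 3.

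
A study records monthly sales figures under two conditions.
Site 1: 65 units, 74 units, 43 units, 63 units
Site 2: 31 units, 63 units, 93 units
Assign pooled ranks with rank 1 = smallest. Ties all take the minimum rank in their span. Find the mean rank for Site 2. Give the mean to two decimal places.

3.67

Sorted (ascending): 31, 43, 63, 63, 65, 74, 93
The 2 values of 63 occupy positions 3–4 → each gets rank 3.
Site 2 values → pooled ranks: 31→1, 63→3, 93→7
Mean rank = (1 + 3 + 7) / 3 = 3.67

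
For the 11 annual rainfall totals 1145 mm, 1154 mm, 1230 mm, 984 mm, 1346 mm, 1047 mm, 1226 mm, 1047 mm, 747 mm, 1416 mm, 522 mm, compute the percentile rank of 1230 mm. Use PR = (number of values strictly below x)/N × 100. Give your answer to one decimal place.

72.7

N = 11.
Strictly below 1230: 8. Equal to 1230: 1.
PR = 8/11 × 100 = 72.7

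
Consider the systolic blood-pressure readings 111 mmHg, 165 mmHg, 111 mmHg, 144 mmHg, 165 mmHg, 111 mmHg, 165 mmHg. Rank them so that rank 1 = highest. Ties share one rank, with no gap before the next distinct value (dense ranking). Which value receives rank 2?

Sorted (descending): 165, 165, 165, 144, 111, 111, 111
The 3 values of 165 share dense rank 1.
The 3 values of 111 share dense rank 3.
Remaining distinct values take the next consecutive integers.
Rank 2 → value 144.

144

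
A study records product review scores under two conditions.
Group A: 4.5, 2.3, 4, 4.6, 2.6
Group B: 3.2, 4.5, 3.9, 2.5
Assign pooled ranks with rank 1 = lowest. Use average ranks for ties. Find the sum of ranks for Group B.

18.5

Sorted (ascending): 2.3, 2.5, 2.6, 3.2, 3.9, 4, 4.5, 4.5, 4.6
The 2 values of 4.5 occupy positions 7–8 → average rank (7+8)/2 = 7.5.
Group B values → pooled ranks: 3.2→4, 4.5→7.5, 3.9→5, 2.5→2
Rank sum = 4 + 7.5 + 5 + 2 = 18.5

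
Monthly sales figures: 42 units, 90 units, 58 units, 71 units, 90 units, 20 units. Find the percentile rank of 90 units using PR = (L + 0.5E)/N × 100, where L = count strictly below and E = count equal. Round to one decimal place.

83.3

N = 6.
Strictly below 90: 4. Equal to 90: 2.
PR = (4 + 0.5·2)/6 × 100 = 83.3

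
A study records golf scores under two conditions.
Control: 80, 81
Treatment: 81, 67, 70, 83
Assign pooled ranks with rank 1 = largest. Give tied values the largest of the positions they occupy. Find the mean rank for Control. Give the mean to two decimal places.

Sorted (descending): 83, 81, 81, 80, 70, 67
The 2 values of 81 occupy positions 2–3 → each gets rank 3.
Control values → pooled ranks: 80→4, 81→3
Mean rank = (4 + 3) / 2 = 3.50

3.50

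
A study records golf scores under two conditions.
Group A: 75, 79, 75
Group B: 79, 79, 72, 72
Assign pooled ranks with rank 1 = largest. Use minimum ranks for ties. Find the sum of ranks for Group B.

Sorted (descending): 79, 79, 79, 75, 75, 72, 72
The 3 values of 79 occupy positions 1–3 → each gets rank 1.
The 2 values of 75 occupy positions 4–5 → each gets rank 4.
The 2 values of 72 occupy positions 6–7 → each gets rank 6.
Group B values → pooled ranks: 79→1, 79→1, 72→6, 72→6
Rank sum = 1 + 1 + 6 + 6 = 14

14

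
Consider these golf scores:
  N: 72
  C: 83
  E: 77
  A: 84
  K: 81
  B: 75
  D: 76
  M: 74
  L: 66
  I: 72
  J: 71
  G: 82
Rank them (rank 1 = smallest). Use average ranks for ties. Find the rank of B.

6

Sorted (ascending): 66, 71, 72, 72, 74, 75, 76, 77, 81, 82, 83, 84
The 2 values of 72 occupy positions 3–4 → average rank (3+4)/2 = 3.5.
B has value 75 → rank 6.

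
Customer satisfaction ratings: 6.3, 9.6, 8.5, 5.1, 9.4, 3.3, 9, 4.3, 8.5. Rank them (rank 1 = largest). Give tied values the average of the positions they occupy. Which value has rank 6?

6.3

Sorted (descending): 9.6, 9.4, 9, 8.5, 8.5, 6.3, 5.1, 4.3, 3.3
The 2 values of 8.5 occupy positions 4–5 → average rank (4+5)/2 = 4.5.
Rank 6 → value 6.3.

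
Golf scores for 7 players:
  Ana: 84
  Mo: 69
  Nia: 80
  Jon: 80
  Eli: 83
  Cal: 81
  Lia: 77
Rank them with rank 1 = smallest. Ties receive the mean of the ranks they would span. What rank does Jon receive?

3.5

Sorted (ascending): 69, 77, 80, 80, 81, 83, 84
The 2 values of 80 occupy positions 3–4 → average rank (3+4)/2 = 3.5.
Jon has value 80 → rank 3.5.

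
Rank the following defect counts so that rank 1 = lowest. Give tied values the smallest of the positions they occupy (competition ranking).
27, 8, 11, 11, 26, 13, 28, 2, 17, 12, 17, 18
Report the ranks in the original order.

Sorted (ascending): 2, 8, 11, 11, 12, 13, 17, 17, 18, 26, 27, 28
The 2 values of 11 occupy positions 3–4 → each gets rank 3.
The 2 values of 17 occupy positions 7–8 → each gets rank 7.

11, 2, 3, 3, 10, 6, 12, 1, 7, 5, 7, 9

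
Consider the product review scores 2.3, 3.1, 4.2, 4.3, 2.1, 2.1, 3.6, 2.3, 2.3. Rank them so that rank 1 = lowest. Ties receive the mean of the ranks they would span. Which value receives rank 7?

Sorted (ascending): 2.1, 2.1, 2.3, 2.3, 2.3, 3.1, 3.6, 4.2, 4.3
The 2 values of 2.1 occupy positions 1–2 → average rank (1+2)/2 = 1.5.
The 3 values of 2.3 occupy positions 3–5 → average rank 4.
Rank 7 → value 3.6.

3.6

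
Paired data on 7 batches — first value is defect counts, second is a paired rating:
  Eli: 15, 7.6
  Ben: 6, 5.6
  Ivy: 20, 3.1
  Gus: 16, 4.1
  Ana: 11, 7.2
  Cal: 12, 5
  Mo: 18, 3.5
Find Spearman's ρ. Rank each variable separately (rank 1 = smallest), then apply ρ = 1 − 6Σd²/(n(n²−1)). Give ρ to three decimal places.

Ranks of variable 1: 4, 1, 7, 5, 2, 3, 6
Ranks of variable 2: 7, 5, 1, 3, 6, 4, 2
d = r₁ − r₂: -3, -4, 6, 2, -4, -1, 4
d²: 9, 16, 36, 4, 16, 1, 16; Σd² = 98
ρ = 1 − 6·98/(7·48) = 1 − 588/336 = -0.750

-0.750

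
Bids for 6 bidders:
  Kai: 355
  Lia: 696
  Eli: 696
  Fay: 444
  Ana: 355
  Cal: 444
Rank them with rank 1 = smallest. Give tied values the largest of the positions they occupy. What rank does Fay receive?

Sorted (ascending): 355, 355, 444, 444, 696, 696
The 2 values of 355 occupy positions 1–2 → each gets rank 2.
The 2 values of 444 occupy positions 3–4 → each gets rank 4.
The 2 values of 696 occupy positions 5–6 → each gets rank 6.
Fay has value 444 → rank 4.

4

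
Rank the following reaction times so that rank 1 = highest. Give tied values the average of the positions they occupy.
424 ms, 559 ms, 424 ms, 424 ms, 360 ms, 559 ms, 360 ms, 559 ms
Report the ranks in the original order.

Sorted (descending): 559, 559, 559, 424, 424, 424, 360, 360
The 3 values of 559 occupy positions 1–3 → average rank 2.
The 3 values of 424 occupy positions 4–6 → average rank 5.
The 2 values of 360 occupy positions 7–8 → average rank (7+8)/2 = 7.5.

5, 2, 5, 5, 7.5, 2, 7.5, 2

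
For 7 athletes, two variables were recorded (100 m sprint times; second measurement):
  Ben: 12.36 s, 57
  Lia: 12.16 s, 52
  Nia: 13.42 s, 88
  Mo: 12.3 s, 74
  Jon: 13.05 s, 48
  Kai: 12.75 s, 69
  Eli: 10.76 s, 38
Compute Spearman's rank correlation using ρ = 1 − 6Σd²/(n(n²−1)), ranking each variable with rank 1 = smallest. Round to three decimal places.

Ranks of variable 1: 4, 2, 7, 3, 6, 5, 1
Ranks of variable 2: 4, 3, 7, 6, 2, 5, 1
d = r₁ − r₂: 0, -1, 0, -3, 4, 0, 0
d²: 0, 1, 0, 9, 16, 0, 0; Σd² = 26
ρ = 1 − 6·26/(7·48) = 1 − 156/336 = 0.536

0.536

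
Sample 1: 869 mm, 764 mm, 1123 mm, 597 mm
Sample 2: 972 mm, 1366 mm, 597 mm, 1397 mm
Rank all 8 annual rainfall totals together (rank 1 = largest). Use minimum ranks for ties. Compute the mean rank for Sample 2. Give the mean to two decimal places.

Sorted (descending): 1397, 1366, 1123, 972, 869, 764, 597, 597
The 2 values of 597 occupy positions 7–8 → each gets rank 7.
Sample 2 values → pooled ranks: 972→4, 1366→2, 597→7, 1397→1
Mean rank = (4 + 2 + 7 + 1) / 4 = 3.50

3.50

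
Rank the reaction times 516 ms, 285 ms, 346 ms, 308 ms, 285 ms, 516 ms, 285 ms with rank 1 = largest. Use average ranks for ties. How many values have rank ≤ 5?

4

Sorted (descending): 516, 516, 346, 308, 285, 285, 285
The 2 values of 516 occupy positions 1–2 → average rank (1+2)/2 = 1.5.
The 3 values of 285 occupy positions 5–7 → average rank 6.
Ranks ≤ 5: {1.5, 1.5, 3, 4} → 4 values.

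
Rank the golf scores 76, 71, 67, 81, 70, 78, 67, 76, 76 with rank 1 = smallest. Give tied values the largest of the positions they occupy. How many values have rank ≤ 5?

Sorted (ascending): 67, 67, 70, 71, 76, 76, 76, 78, 81
The 2 values of 67 occupy positions 1–2 → each gets rank 2.
The 3 values of 76 occupy positions 5–7 → each gets rank 7.
Ranks ≤ 5: {2, 2, 3, 4} → 4 values.

4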